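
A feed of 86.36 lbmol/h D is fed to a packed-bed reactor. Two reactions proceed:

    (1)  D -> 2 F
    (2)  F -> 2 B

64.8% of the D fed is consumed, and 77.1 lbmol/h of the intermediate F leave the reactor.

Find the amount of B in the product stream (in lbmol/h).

69.6 lbmol/h

Conversion of D: D consumed = 1ξ₁ = 0.648 × 86.36 → ξ₁ = 55.96 lbmol/h.
F balance: n_F = 0 + 2ξ₁ − 1ξ₂ = 77.1 → ξ₂ = (2·55.96 − 77.1)/1 = 34.82 lbmol/h.
Outlet amounts (n = n₀ + Σ ν·ξ):
  D: 86.36 − 1(55.96) = 30.4
  F: 0 + 2(55.96) − 1(34.82) = 77.1
  B: 0 + 2(34.82) = 69.65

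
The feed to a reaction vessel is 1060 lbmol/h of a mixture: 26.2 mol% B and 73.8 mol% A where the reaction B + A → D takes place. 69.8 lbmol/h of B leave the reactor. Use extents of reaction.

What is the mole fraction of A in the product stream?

0.674

For B: n = n₀ − 1ξ → 69.8 = 277.7 − 1ξ, giving ξ = 207.9 lbmol/h.
Outlet amounts (n = n₀ + ν ξ):
  B: 277.7 − 1(207.9) = 69.8
  A: 782.3 − 1(207.9) = 574.4
  D: 0 + 1(207.9) = 207.9
Total out = 852.1 lbmol/h; y_A = 574.4 / 852.1 = 0.6741.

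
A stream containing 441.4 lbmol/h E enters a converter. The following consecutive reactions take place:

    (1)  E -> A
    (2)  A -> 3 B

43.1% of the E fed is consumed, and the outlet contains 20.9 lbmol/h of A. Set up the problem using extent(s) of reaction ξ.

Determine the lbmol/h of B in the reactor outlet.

508 lbmol/h

Conversion of E: E consumed = 1ξ₁ = 0.431 × 441.4 → ξ₁ = 190.2 lbmol/h.
A balance: n_A = 0 + 1ξ₁ − 1ξ₂ = 20.9 → ξ₂ = (1·190.2 − 20.9)/1 = 169.3 lbmol/h.
Outlet amounts (n = n₀ + Σ ν·ξ):
  E: 441.4 − 1(190.2) = 251.2
  A: 0 + 1(190.2) − 1(169.3) = 20.9
  B: 0 + 3(169.3) = 508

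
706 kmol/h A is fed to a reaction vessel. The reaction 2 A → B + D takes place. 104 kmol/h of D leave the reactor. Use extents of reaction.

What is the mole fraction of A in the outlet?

For D: n = n₀ + 1ξ → 104 = 0 + 1ξ, giving ξ = 104 kmol/h.
Outlet amounts (n = n₀ + ν ξ):
  A: 706 − 2(104) = 498
  B: 0 + 1(104) = 104
  D: 0 + 1(104) = 104
Total out = 706 kmol/h; y_A = 498 / 706 = 0.7054.

0.705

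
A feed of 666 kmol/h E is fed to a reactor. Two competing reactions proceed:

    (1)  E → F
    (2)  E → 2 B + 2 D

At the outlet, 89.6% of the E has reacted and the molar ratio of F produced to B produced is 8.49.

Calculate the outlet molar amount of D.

Conversion of E: E consumed = 0.896 × 666 = 596.7 kmol/h = 1ξ₁ + 1ξ₂.
Selectivity: 1ξ₁ / (2ξ₂) = 8.49 → ξ₁ = 16.98 ξ₂.
Substitute: (1·16.98 + 1) ξ₂ = 596.7 → ξ₂ = 33.19 kmol/h, ξ₁ = 563.5 kmol/h.
Outlet amounts (n = n₀ + Σ ν·ξ):
  E: 666 − 1(563.5) − 1(33.19) = 69.26
  F: 0 + 1(563.5) = 563.5
  B: 0 + 2(33.19) = 66.38
  D: 0 + 2(33.19) = 66.38

66.4 kmol/h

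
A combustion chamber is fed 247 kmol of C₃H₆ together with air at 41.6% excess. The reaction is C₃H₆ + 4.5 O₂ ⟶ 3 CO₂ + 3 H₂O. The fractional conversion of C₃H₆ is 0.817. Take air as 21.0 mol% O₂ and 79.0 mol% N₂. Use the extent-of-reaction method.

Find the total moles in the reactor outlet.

Stoichiometric O₂ = 4.5 × 247 = 1112 kmol; O₂ fed = 1112 × 1.416 = 1574 kmol.
N₂ fed = 1574 × 79/21 = 5921 kmol.
Fuel reacted = 0.817 × 247 → ξ = 201.8 kmol.
Outlet (n = n₀ + ν ξ):
  C₃H₆: 247 − 1(201.8) = 45.2
  O₂: 1574 − 4.5(201.8) = 665.8
  N₂: 5921 (inert)
  CO₂: 0 + 3(201.8) = 605.4
  H₂O: 0 + 3(201.8) = 605.4
Total out = 45.2 + 665.8 + 5921 + 605.4 + 605.4 = 7843 kmol.

7840 kmol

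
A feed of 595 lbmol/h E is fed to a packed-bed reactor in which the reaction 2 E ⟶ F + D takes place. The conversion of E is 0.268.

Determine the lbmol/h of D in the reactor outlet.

E reacted = 0.268 × 595 = 159.5 lbmol/h; ν_E = −2, so ξ = 159.5/2 = 79.73 lbmol/h.
Outlet amounts (n = n₀ + ν ξ):
  E: 595 − 2(79.73) = 435.5
  F: 0 + 1(79.73) = 79.73
  D: 0 + 1(79.73) = 79.73

79.7 lbmol/h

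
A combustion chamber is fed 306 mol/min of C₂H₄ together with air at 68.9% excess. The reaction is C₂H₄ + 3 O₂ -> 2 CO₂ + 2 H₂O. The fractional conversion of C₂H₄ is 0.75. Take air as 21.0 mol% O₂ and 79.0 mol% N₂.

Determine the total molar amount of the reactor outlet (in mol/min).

Stoichiometric O₂ = 3 × 306 = 918 mol/min; O₂ fed = 918 × 1.689 = 1551 mol/min.
N₂ fed = 1551 × 79/21 = 5833 mol/min.
Fuel reacted = 0.75 × 306 → ξ = 229.5 mol/min.
Outlet (n = n₀ + ν ξ):
  C₂H₄: 306 − 1(229.5) = 76.5
  O₂: 1551 − 3(229.5) = 862
  N₂: 5833 (inert)
  CO₂: 0 + 2(229.5) = 459
  H₂O: 0 + 2(229.5) = 459
Total out = 76.5 + 862 + 5833 + 459 + 459 = 7689 mol/min.

7690 mol/min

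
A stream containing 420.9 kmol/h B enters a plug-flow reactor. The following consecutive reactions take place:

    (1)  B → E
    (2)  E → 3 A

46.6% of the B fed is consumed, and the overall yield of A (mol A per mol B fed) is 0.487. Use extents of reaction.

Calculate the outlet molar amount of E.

Conversion of B: B consumed = 1ξ₁ = 0.466 × 420.9 → ξ₁ = 196.1 kmol/h.
Yield of A: 3ξ₂ / 420.9 = 0.487 → ξ₂ = 68.33 kmol/h.
Outlet amounts (n = n₀ + Σ ν·ξ):
  B: 420.9 − 1(196.1) = 224.8
  E: 0 + 1(196.1) − 1(68.33) = 127.8
  A: 0 + 3(68.33) = 205

128 kmol/h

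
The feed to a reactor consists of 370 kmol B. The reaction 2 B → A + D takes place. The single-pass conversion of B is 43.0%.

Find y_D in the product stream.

B reacted = 0.43 × 370 = 159.1 kmol; ν_B = −2, so ξ = 159.1/2 = 79.55 kmol.
Outlet amounts (n = n₀ + ν ξ):
  B: 370 − 2(79.55) = 210.9
  A: 0 + 1(79.55) = 79.55
  D: 0 + 1(79.55) = 79.55
Total out = 370 kmol; y_D = 79.55 / 370 = 0.215.

0.215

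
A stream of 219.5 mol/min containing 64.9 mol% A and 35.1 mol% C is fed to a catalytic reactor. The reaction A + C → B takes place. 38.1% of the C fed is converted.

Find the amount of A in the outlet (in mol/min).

113 mol/min

C reacted = 0.381 × 77.04 = 29.35 mol/min; ν_C = −1, so ξ = 29.35/1 = 29.35 mol/min.
Outlet amounts (n = n₀ + ν ξ):
  A: 142.5 − 1(29.35) = 113.1
  C: 77.04 − 1(29.35) = 47.69
  B: 0 + 1(29.35) = 29.35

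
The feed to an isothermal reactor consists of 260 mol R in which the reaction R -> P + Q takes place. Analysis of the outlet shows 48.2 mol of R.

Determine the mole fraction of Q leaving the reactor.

For R: n = n₀ − 1ξ → 48.2 = 260 − 1ξ, giving ξ = 211.8 mol.
Outlet amounts (n = n₀ + ν ξ):
  R: 260 − 1(211.8) = 48.2
  P: 0 + 1(211.8) = 211.8
  Q: 0 + 1(211.8) = 211.8
Total out = 471.8 mol; y_Q = 211.8 / 471.8 = 0.4489.

0.449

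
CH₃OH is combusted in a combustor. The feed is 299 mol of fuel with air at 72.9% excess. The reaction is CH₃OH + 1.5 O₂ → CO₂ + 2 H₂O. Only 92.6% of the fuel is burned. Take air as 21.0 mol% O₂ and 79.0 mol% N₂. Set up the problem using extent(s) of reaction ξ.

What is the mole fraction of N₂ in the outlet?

0.706

Stoichiometric O₂ = 1.5 × 299 = 448.5 mol; O₂ fed = 448.5 × 1.729 = 775.5 mol.
N₂ fed = 775.5 × 79/21 = 2917 mol.
Fuel reacted = 0.926 × 299 → ξ = 276.9 mol.
Outlet (n = n₀ + ν ξ):
  CH₃OH: 299 − 1(276.9) = 22.13
  O₂: 775.5 − 1.5(276.9) = 360.1
  N₂: 2917 (inert)
  CO₂: 0 + 1(276.9) = 276.9
  H₂O: 0 + 2(276.9) = 553.7
Total out = 4130 mol; y_N₂ = 2917 / 4130 = 0.7063.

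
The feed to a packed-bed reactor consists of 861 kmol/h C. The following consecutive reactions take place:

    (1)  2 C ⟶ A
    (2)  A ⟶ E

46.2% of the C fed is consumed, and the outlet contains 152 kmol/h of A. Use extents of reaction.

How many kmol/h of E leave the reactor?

Conversion of C: C consumed = 2ξ₁ = 0.462 × 861 → ξ₁ = 198.9 kmol/h.
A balance: n_A = 0 + 1ξ₁ − 1ξ₂ = 152 → ξ₂ = (1·198.9 − 152)/1 = 46.89 kmol/h.
Outlet amounts (n = n₀ + Σ ν·ξ):
  C: 861 − 2(198.9) = 463.2
  A: 0 + 1(198.9) − 1(46.89) = 152
  E: 0 + 1(46.89) = 46.89

46.9 kmol/h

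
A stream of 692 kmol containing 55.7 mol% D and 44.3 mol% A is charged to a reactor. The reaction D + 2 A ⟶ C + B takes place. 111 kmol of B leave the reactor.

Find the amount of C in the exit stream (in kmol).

For B: n = n₀ + 1ξ → 111 = 0 + 1ξ, giving ξ = 111 kmol.
Outlet amounts (n = n₀ + ν ξ):
  D: 385.4 − 1(111) = 274.4
  A: 306.6 − 2(111) = 84.56
  C: 0 + 1(111) = 111
  B: 0 + 1(111) = 111

111 kmol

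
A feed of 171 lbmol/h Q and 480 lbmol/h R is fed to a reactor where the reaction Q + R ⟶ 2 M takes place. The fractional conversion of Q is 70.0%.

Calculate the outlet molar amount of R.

360 lbmol/h

Q reacted = 0.7 × 171 = 119.7 lbmol/h; ν_Q = −1, so ξ = 119.7/1 = 119.7 lbmol/h.
Outlet amounts (n = n₀ + ν ξ):
  Q: 171 − 1(119.7) = 51.3
  R: 480 − 1(119.7) = 360.3
  M: 0 + 2(119.7) = 239.4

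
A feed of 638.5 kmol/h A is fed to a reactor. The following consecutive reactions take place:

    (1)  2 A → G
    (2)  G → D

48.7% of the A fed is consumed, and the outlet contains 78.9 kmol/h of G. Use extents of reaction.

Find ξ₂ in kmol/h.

Conversion of A: A consumed = 2ξ₁ = 0.487 × 638.5 → ξ₁ = 155.5 kmol/h.
G balance: n_G = 0 + 1ξ₁ − 1ξ₂ = 78.9 → ξ₂ = (1·155.5 − 78.9)/1 = 76.57 kmol/h.
Outlet amounts (n = n₀ + Σ ν·ξ):
  A: 638.5 − 2(155.5) = 327.6
  G: 0 + 1(155.5) − 1(76.57) = 78.9
  D: 0 + 1(76.57) = 76.57

ξ₂ = 76.6 kmol/h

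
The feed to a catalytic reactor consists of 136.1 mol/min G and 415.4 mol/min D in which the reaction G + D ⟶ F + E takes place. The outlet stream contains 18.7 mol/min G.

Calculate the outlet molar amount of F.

For G: n = n₀ − 1ξ → 18.7 = 136.1 − 1ξ, giving ξ = 117.4 mol/min.
Outlet amounts (n = n₀ + ν ξ):
  G: 136.1 − 1(117.4) = 18.7
  D: 415.4 − 1(117.4) = 298
  F: 0 + 1(117.4) = 117.4
  E: 0 + 1(117.4) = 117.4

117 mol/min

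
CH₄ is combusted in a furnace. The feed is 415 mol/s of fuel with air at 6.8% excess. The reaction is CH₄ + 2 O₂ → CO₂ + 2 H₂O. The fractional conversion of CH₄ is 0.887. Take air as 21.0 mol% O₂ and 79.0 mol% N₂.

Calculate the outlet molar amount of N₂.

Stoichiometric O₂ = 2 × 415 = 830 mol/s; O₂ fed = 830 × 1.068 = 886.4 mol/s.
N₂ fed = 886.4 × 79/21 = 3335 mol/s.
Fuel reacted = 0.887 × 415 → ξ = 368.1 mol/s.
Outlet (n = n₀ + ν ξ):
  CH₄: 415 − 1(368.1) = 46.89
  O₂: 886.4 − 2(368.1) = 150.2
  N₂: 3335 (inert)
  CO₂: 0 + 1(368.1) = 368.1
  H₂O: 0 + 2(368.1) = 736.2

3330 mol/s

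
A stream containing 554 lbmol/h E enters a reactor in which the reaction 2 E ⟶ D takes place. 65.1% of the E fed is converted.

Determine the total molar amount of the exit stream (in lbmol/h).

E reacted = 0.651 × 554 = 360.7 lbmol/h; ν_E = −2, so ξ = 360.7/2 = 180.3 lbmol/h.
Outlet amounts (n = n₀ + ν ξ):
  E: 554 − 2(180.3) = 193.3
  D: 0 + 1(180.3) = 180.3
Total out = 193.3 + 180.3 = 373.7 lbmol/h.

374 lbmol/h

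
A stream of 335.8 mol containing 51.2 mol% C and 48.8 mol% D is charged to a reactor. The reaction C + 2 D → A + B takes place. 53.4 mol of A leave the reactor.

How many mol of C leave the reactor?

For A: n = n₀ + 1ξ → 53.4 = 0 + 1ξ, giving ξ = 53.4 mol.
Outlet amounts (n = n₀ + ν ξ):
  C: 171.9 − 1(53.4) = 118.5
  D: 163.9 − 2(53.4) = 57.07
  A: 0 + 1(53.4) = 53.4
  B: 0 + 1(53.4) = 53.4

119 mol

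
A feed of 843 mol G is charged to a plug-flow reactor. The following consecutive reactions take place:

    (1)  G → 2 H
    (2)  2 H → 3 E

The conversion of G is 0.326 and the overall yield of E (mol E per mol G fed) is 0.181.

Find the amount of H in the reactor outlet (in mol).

Conversion of G: G consumed = 1ξ₁ = 0.326 × 843 → ξ₁ = 274.8 mol.
Yield of E: 3ξ₂ / 843 = 0.181 → ξ₂ = 50.86 mol.
Outlet amounts (n = n₀ + Σ ν·ξ):
  G: 843 − 1(274.8) = 568.2
  H: 0 + 2(274.8) − 2(50.86) = 447.9
  E: 0 + 3(50.86) = 152.6

448 mol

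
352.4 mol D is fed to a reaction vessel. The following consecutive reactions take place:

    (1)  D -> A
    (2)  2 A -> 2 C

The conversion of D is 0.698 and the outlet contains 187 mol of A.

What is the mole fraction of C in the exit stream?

0.167

Conversion of D: D consumed = 1ξ₁ = 0.698 × 352.4 → ξ₁ = 246 mol.
A balance: n_A = 0 + 1ξ₁ − 2ξ₂ = 187 → ξ₂ = (1·246 − 187)/2 = 29.49 mol.
Outlet amounts (n = n₀ + Σ ν·ξ):
  D: 352.4 − 1(246) = 106.4
  A: 0 + 1(246) − 2(29.49) = 187
  C: 0 + 2(29.49) = 58.98
Total out = 352.4 mol; y_C = 58.98 / 352.4 = 0.1674.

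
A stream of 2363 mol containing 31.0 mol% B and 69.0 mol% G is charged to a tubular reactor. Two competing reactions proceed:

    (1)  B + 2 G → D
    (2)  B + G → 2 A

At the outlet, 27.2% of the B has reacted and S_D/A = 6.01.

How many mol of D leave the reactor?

184 mol

Conversion of B: B consumed = 0.272 × 732.5 = 199.2 mol = 1ξ₁ + 1ξ₂.
Selectivity: 1ξ₁ / (2ξ₂) = 6.01 → ξ₁ = 12.02 ξ₂.
Substitute: (1·12.02 + 1) ξ₂ = 199.2 → ξ₂ = 15.3 mol, ξ₁ = 183.9 mol.
Outlet amounts (n = n₀ + Σ ν·ξ):
  B: 732.5 − 1(183.9) − 1(15.3) = 533.3
  G: 1630 − 2(183.9) − 1(15.3) = 1247
  D: 0 + 1(183.9) = 183.9
  A: 0 + 2(15.3) = 30.61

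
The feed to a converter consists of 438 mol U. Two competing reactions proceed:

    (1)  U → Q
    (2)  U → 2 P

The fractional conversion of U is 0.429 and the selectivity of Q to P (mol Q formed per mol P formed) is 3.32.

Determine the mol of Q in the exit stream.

163 mol

Conversion of U: U consumed = 0.429 × 438 = 187.9 mol = 1ξ₁ + 1ξ₂.
Selectivity: 1ξ₁ / (2ξ₂) = 3.32 → ξ₁ = 6.64 ξ₂.
Substitute: (1·6.64 + 1) ξ₂ = 187.9 → ξ₂ = 24.59 mol, ξ₁ = 163.3 mol.
Outlet amounts (n = n₀ + Σ ν·ξ):
  U: 438 − 1(163.3) − 1(24.59) = 250.1
  Q: 0 + 1(163.3) = 163.3
  P: 0 + 2(24.59) = 49.19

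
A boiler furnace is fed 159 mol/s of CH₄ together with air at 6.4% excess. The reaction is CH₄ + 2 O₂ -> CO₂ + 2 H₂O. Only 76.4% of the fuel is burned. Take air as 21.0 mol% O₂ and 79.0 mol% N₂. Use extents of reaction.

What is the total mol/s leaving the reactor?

1770 mol/s

Stoichiometric O₂ = 2 × 159 = 318 mol/s; O₂ fed = 318 × 1.064 = 338.4 mol/s.
N₂ fed = 338.4 × 79/21 = 1273 mol/s.
Fuel reacted = 0.764 × 159 → ξ = 121.5 mol/s.
Outlet (n = n₀ + ν ξ):
  CH₄: 159 − 1(121.5) = 37.52
  O₂: 338.4 − 2(121.5) = 95.4
  N₂: 1273 (inert)
  CO₂: 0 + 1(121.5) = 121.5
  H₂O: 0 + 2(121.5) = 243
Total out = 37.52 + 95.4 + 1273 + 121.5 + 243 = 1770 mol/s.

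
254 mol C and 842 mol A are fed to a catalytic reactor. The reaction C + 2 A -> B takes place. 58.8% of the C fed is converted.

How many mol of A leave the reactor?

C reacted = 0.588 × 254 = 149.4 mol; ν_C = −1, so ξ = 149.4/1 = 149.4 mol.
Outlet amounts (n = n₀ + ν ξ):
  C: 254 − 1(149.4) = 104.6
  A: 842 − 2(149.4) = 543.3
  B: 0 + 1(149.4) = 149.4

543 mol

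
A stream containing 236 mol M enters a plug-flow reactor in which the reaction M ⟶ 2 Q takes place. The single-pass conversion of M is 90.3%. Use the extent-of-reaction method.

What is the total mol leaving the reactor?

M reacted = 0.903 × 236 = 213.1 mol; ν_M = −1, so ξ = 213.1/1 = 213.1 mol.
Outlet amounts (n = n₀ + ν ξ):
  M: 236 − 1(213.1) = 22.89
  Q: 0 + 2(213.1) = 426.2
Total out = 22.89 + 426.2 = 449.1 mol.

449 mol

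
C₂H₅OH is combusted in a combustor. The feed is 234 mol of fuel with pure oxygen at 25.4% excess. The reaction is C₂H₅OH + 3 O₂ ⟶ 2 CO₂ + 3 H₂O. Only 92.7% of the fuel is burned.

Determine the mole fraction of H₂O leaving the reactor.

0.489

Stoichiometric O₂ = 3 × 234 = 702 mol; O₂ fed = 702 × 1.254 = 880.3 mol.
Fuel reacted = 0.927 × 234 → ξ = 216.9 mol.
Outlet (n = n₀ + ν ξ):
  C₂H₅OH: 234 − 1(216.9) = 17.08
  O₂: 880.3 − 3(216.9) = 229.6
  CO₂: 0 + 2(216.9) = 433.8
  H₂O: 0 + 3(216.9) = 650.8
Total out = 1331 mol; y_H₂O = 650.8 / 1331 = 0.4888.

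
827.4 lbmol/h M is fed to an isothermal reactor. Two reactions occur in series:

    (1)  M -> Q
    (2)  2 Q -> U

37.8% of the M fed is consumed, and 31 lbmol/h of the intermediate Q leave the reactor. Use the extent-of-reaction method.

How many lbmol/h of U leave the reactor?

Conversion of M: M consumed = 1ξ₁ = 0.378 × 827.4 → ξ₁ = 312.8 lbmol/h.
Q balance: n_Q = 0 + 1ξ₁ − 2ξ₂ = 31 → ξ₂ = (1·312.8 − 31)/2 = 140.9 lbmol/h.
Outlet amounts (n = n₀ + Σ ν·ξ):
  M: 827.4 − 1(312.8) = 514.6
  Q: 0 + 1(312.8) − 2(140.9) = 31
  U: 0 + 1(140.9) = 140.9

141 lbmol/h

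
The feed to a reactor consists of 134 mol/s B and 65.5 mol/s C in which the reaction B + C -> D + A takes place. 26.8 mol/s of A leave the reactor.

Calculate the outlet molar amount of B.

For A: n = n₀ + 1ξ → 26.8 = 0 + 1ξ, giving ξ = 26.8 mol/s.
Outlet amounts (n = n₀ + ν ξ):
  B: 134 − 1(26.8) = 107.2
  C: 65.5 − 1(26.8) = 38.7
  D: 0 + 1(26.8) = 26.8
  A: 0 + 1(26.8) = 26.8

107 mol/s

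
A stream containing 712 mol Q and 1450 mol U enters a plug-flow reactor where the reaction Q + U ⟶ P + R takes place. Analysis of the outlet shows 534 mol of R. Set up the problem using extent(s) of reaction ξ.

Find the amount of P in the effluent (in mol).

534 mol

For R: n = n₀ + 1ξ → 534 = 0 + 1ξ, giving ξ = 534 mol.
Outlet amounts (n = n₀ + ν ξ):
  Q: 712 − 1(534) = 178
  U: 1450 − 1(534) = 916
  P: 0 + 1(534) = 534
  R: 0 + 1(534) = 534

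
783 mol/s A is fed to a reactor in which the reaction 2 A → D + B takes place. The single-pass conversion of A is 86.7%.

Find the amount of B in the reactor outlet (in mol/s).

A reacted = 0.867 × 783 = 678.9 mol/s; ν_A = −2, so ξ = 678.9/2 = 339.4 mol/s.
Outlet amounts (n = n₀ + ν ξ):
  A: 783 − 2(339.4) = 104.1
  D: 0 + 1(339.4) = 339.4
  B: 0 + 1(339.4) = 339.4

339 mol/s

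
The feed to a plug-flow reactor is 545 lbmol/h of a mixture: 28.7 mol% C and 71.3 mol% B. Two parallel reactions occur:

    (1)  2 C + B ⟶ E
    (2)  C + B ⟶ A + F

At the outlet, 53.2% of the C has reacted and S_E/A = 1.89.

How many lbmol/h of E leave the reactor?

32.9 lbmol/h

Conversion of C: C consumed = 0.532 × 156.4 = 83.21 lbmol/h = 2ξ₁ + 1ξ₂.
Selectivity: 1ξ₁ / (1ξ₂) = 1.89 → ξ₁ = 1.89 ξ₂.
Substitute: (2·1.89 + 1) ξ₂ = 83.21 → ξ₂ = 17.41 lbmol/h, ξ₁ = 32.9 lbmol/h.
Outlet amounts (n = n₀ + Σ ν·ξ):
  C: 156.4 − 2(32.9) − 1(17.41) = 73.2
  B: 388.6 − 1(32.9) − 1(17.41) = 338.3
  E: 0 + 1(32.9) = 32.9
  A: 0 + 1(17.41) = 17.41
  F: 0 + 1(17.41) = 17.41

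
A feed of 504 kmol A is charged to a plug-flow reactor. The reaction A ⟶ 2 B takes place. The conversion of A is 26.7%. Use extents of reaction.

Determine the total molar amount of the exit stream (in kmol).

639 kmol

A reacted = 0.267 × 504 = 134.6 kmol; ν_A = −1, so ξ = 134.6/1 = 134.6 kmol.
Outlet amounts (n = n₀ + ν ξ):
  A: 504 − 1(134.6) = 369.4
  B: 0 + 2(134.6) = 269.1
Total out = 369.4 + 269.1 = 638.6 kmol.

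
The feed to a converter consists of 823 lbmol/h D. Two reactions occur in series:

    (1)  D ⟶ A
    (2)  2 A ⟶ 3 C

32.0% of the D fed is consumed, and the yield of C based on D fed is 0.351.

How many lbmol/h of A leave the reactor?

70.8 lbmol/h

Conversion of D: D consumed = 1ξ₁ = 0.32 × 823 → ξ₁ = 263.4 lbmol/h.
Yield of C: 3ξ₂ / 823 = 0.351 → ξ₂ = 96.29 lbmol/h.
Outlet amounts (n = n₀ + Σ ν·ξ):
  D: 823 − 1(263.4) = 559.6
  A: 0 + 1(263.4) − 2(96.29) = 70.78
  C: 0 + 3(96.29) = 288.9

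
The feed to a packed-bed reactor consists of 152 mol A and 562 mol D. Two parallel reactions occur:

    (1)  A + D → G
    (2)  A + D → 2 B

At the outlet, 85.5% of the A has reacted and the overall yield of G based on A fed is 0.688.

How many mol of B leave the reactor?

50.8 mol

Yield of G: 1ξ₁ / 152 = 0.688 → ξ₁ = 104.6 mol.
Conversion of A: 1ξ₁ + 1ξ₂ = 0.855 × 152 = 130 → ξ₂ = 25.38 mol.
Outlet amounts (n = n₀ + Σ ν·ξ):
  A: 152 − 1(104.6) − 1(25.38) = 22.04
  D: 562 − 1(104.6) − 1(25.38) = 432
  G: 0 + 1(104.6) = 104.6
  B: 0 + 2(25.38) = 50.77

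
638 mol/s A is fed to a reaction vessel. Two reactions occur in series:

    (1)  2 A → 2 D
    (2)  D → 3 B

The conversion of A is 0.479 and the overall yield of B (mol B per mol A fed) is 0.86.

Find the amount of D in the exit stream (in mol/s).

123 mol/s

Conversion of A: A consumed = 2ξ₁ = 0.479 × 638 → ξ₁ = 152.8 mol/s.
Yield of B: 3ξ₂ / 638 = 0.86 → ξ₂ = 182.9 mol/s.
Outlet amounts (n = n₀ + Σ ν·ξ):
  A: 638 − 2(152.8) = 332.4
  D: 0 + 2(152.8) − 1(182.9) = 122.7
  B: 0 + 3(182.9) = 548.7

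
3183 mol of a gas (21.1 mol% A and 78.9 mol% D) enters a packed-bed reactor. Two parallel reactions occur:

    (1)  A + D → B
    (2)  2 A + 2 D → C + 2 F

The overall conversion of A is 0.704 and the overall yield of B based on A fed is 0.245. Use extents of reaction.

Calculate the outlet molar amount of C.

154 mol

Yield of B: 1ξ₁ / 671.6 = 0.245 → ξ₁ = 164.5 mol.
Conversion of A: 1ξ₁ + 2ξ₂ = 0.704 × 671.6 = 472.8 → ξ₂ = 154.1 mol.
Outlet amounts (n = n₀ + Σ ν·ξ):
  A: 671.6 − 1(164.5) − 2(154.1) = 198.8
  D: 2511 − 1(164.5) − 2(154.1) = 2039
  B: 0 + 1(164.5) = 164.5
  C: 0 + 1(154.1) = 154.1
  F: 0 + 2(154.1) = 308.3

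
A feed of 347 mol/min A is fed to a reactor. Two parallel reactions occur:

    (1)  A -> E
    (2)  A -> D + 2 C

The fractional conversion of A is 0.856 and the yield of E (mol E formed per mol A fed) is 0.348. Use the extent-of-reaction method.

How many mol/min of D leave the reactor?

Yield of E: 1ξ₁ / 347 = 0.348 → ξ₁ = 120.8 mol/min.
Conversion of A: 1ξ₁ + 1ξ₂ = 0.856 × 347 = 297 → ξ₂ = 176.3 mol/min.
Outlet amounts (n = n₀ + Σ ν·ξ):
  A: 347 − 1(120.8) − 1(176.3) = 49.97
  E: 0 + 1(120.8) = 120.8
  D: 0 + 1(176.3) = 176.3
  C: 0 + 2(176.3) = 352.6

176 mol/min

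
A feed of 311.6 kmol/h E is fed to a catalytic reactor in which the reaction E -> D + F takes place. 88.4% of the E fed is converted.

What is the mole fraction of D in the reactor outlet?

E reacted = 0.884 × 311.6 = 275.5 kmol/h; ν_E = −1, so ξ = 275.5/1 = 275.5 kmol/h.
Outlet amounts (n = n₀ + ν ξ):
  E: 311.6 − 1(275.5) = 36.15
  D: 0 + 1(275.5) = 275.5
  F: 0 + 1(275.5) = 275.5
Total out = 587.1 kmol/h; y_D = 275.5 / 587.1 = 0.4692.

0.469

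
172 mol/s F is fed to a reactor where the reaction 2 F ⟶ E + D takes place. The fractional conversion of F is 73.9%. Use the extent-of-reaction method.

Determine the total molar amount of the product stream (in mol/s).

172 mol/s

F reacted = 0.739 × 172 = 127.1 mol/s; ν_F = −2, so ξ = 127.1/2 = 63.55 mol/s.
Outlet amounts (n = n₀ + ν ξ):
  F: 172 − 2(63.55) = 44.89
  E: 0 + 1(63.55) = 63.55
  D: 0 + 1(63.55) = 63.55
Total out = 44.89 + 63.55 + 63.55 = 172 mol/s.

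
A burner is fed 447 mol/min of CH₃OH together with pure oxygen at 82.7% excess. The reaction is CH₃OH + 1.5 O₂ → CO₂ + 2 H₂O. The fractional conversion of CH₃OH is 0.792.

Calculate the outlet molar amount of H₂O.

708 mol/min

Stoichiometric O₂ = 1.5 × 447 = 670.5 mol/min; O₂ fed = 670.5 × 1.827 = 1225 mol/min.
Fuel reacted = 0.792 × 447 → ξ = 354 mol/min.
Outlet (n = n₀ + ν ξ):
  CH₃OH: 447 − 1(354) = 92.98
  O₂: 1225 − 1.5(354) = 694
  CO₂: 0 + 1(354) = 354
  H₂O: 0 + 2(354) = 708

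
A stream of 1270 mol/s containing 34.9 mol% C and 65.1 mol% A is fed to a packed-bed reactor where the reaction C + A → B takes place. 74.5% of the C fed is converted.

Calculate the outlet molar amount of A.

C reacted = 0.745 × 443.2 = 330.2 mol/s; ν_C = −1, so ξ = 330.2/1 = 330.2 mol/s.
Outlet amounts (n = n₀ + ν ξ):
  C: 443.2 − 1(330.2) = 113
  A: 826.8 − 1(330.2) = 496.6
  B: 0 + 1(330.2) = 330.2

497 mol/s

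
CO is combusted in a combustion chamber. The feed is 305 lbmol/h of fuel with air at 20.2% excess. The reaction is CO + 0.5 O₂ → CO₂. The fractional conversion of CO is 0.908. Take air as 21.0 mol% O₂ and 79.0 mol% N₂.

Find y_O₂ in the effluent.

0.0431

Stoichiometric O₂ = 0.5 × 305 = 152.5 lbmol/h; O₂ fed = 152.5 × 1.202 = 183.3 lbmol/h.
N₂ fed = 183.3 × 79/21 = 689.6 lbmol/h.
Fuel reacted = 0.908 × 305 → ξ = 276.9 lbmol/h.
Outlet (n = n₀ + ν ξ):
  CO: 305 − 1(276.9) = 28.06
  O₂: 183.3 − 0.5(276.9) = 44.84
  N₂: 689.6 (inert)
  CO₂: 0 + 1(276.9) = 276.9
Total out = 1039 lbmol/h; y_O₂ = 44.84 / 1039 = 0.04314.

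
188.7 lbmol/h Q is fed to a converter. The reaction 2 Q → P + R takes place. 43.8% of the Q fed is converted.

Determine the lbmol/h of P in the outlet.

41.3 lbmol/h

Q reacted = 0.438 × 188.7 = 82.65 lbmol/h; ν_Q = −2, so ξ = 82.65/2 = 41.33 lbmol/h.
Outlet amounts (n = n₀ + ν ξ):
  Q: 188.7 − 2(41.33) = 106
  P: 0 + 1(41.33) = 41.33
  R: 0 + 1(41.33) = 41.33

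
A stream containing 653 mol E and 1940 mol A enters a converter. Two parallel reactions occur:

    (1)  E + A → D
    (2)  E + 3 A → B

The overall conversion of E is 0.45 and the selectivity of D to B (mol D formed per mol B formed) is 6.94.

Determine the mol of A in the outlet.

1570 mol

Conversion of E: E consumed = 0.45 × 653 = 293.9 mol = 1ξ₁ + 1ξ₂.
Selectivity: 1ξ₁ / (1ξ₂) = 6.94 → ξ₁ = 6.94 ξ₂.
Substitute: (1·6.94 + 1) ξ₂ = 293.9 → ξ₂ = 37.01 mol, ξ₁ = 256.8 mol.
Outlet amounts (n = n₀ + Σ ν·ξ):
  E: 653 − 1(256.8) − 1(37.01) = 359.1
  A: 1940 − 1(256.8) − 3(37.01) = 1572
  D: 0 + 1(256.8) = 256.8
  B: 0 + 1(37.01) = 37.01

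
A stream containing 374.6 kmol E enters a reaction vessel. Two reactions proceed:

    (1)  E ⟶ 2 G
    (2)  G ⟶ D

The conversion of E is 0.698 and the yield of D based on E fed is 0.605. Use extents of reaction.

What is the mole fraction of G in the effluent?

0.466

Conversion of E: E consumed = 1ξ₁ = 0.698 × 374.6 → ξ₁ = 261.5 kmol.
Yield of D: 1ξ₂ / 374.6 = 0.605 → ξ₂ = 226.6 kmol.
Outlet amounts (n = n₀ + Σ ν·ξ):
  E: 374.6 − 1(261.5) = 113.1
  G: 0 + 2(261.5) − 1(226.6) = 296.3
  D: 0 + 1(226.6) = 226.6
Total out = 636.1 kmol; y_G = 296.3 / 636.1 = 0.4658.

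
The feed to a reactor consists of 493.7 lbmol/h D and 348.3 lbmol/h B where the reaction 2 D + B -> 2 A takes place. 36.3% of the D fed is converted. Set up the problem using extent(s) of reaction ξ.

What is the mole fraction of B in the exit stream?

D reacted = 0.363 × 493.7 = 179.2 lbmol/h; ν_D = −2, so ξ = 179.2/2 = 89.61 lbmol/h.
Outlet amounts (n = n₀ + ν ξ):
  D: 493.7 − 2(89.61) = 314.5
  B: 348.3 − 1(89.61) = 258.7
  A: 0 + 2(89.61) = 179.2
Total out = 752.4 lbmol/h; y_B = 258.7 / 752.4 = 0.3438.

0.344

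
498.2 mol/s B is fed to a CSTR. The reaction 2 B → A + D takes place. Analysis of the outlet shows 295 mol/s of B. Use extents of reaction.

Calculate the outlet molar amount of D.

102 mol/s

For B: n = n₀ − 2ξ → 295 = 498.2 − 2ξ, giving ξ = 101.6 mol/s.
Outlet amounts (n = n₀ + ν ξ):
  B: 498.2 − 2(101.6) = 295
  A: 0 + 1(101.6) = 101.6
  D: 0 + 1(101.6) = 101.6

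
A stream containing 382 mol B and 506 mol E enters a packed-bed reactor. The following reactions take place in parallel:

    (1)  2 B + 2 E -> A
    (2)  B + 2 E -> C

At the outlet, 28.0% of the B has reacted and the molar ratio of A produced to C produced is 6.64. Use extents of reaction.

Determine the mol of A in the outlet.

Conversion of B: B consumed = 0.28 × 382 = 107 mol = 2ξ₁ + 1ξ₂.
Selectivity: 1ξ₁ / (1ξ₂) = 6.64 → ξ₁ = 6.64 ξ₂.
Substitute: (2·6.64 + 1) ξ₂ = 107 → ξ₂ = 7.49 mol, ξ₁ = 49.73 mol.
Outlet amounts (n = n₀ + Σ ν·ξ):
  B: 382 − 2(49.73) − 1(7.49) = 275
  E: 506 − 2(49.73) − 2(7.49) = 391.5
  A: 0 + 1(49.73) = 49.73
  C: 0 + 1(7.49) = 7.49

49.7 mol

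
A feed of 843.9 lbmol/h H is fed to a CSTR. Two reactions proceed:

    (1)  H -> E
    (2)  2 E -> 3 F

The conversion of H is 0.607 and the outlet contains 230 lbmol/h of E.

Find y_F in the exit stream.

0.43

Conversion of H: H consumed = 1ξ₁ = 0.607 × 843.9 → ξ₁ = 512.2 lbmol/h.
E balance: n_E = 0 + 1ξ₁ − 2ξ₂ = 230 → ξ₂ = (1·512.2 − 230)/2 = 141.1 lbmol/h.
Outlet amounts (n = n₀ + Σ ν·ξ):
  H: 843.9 − 1(512.2) = 331.7
  E: 0 + 1(512.2) − 2(141.1) = 230
  F: 0 + 3(141.1) = 423.4
Total out = 985 lbmol/h; y_F = 423.4 / 985 = 0.4298.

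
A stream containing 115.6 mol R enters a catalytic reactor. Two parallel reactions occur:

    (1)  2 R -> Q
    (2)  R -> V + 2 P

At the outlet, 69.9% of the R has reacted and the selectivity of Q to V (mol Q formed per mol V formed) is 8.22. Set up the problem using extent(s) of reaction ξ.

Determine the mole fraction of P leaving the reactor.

0.107

Conversion of R: R consumed = 0.699 × 115.6 = 80.8 mol = 2ξ₁ + 1ξ₂.
Selectivity: 1ξ₁ / (1ξ₂) = 8.22 → ξ₁ = 8.22 ξ₂.
Substitute: (2·8.22 + 1) ξ₂ = 80.8 → ξ₂ = 4.633 mol, ξ₁ = 38.09 mol.
Outlet amounts (n = n₀ + Σ ν·ξ):
  R: 115.6 − 2(38.09) − 1(4.633) = 34.8
  Q: 0 + 1(38.09) = 38.09
  V: 0 + 1(4.633) = 4.633
  P: 0 + 2(4.633) = 9.267
Total out = 86.78 mol; y_P = 9.267 / 86.78 = 0.1068.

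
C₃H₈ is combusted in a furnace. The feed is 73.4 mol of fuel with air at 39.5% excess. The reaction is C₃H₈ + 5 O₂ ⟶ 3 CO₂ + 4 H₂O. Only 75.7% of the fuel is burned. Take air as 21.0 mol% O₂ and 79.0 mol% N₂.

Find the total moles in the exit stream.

Stoichiometric O₂ = 5 × 73.4 = 367 mol; O₂ fed = 367 × 1.395 = 512 mol.
N₂ fed = 512 × 79/21 = 1926 mol.
Fuel reacted = 0.757 × 73.4 → ξ = 55.56 mol.
Outlet (n = n₀ + ν ξ):
  C₃H₈: 73.4 − 1(55.56) = 17.84
  O₂: 512 − 5(55.56) = 234.1
  N₂: 1926 (inert)
  CO₂: 0 + 3(55.56) = 166.7
  H₂O: 0 + 4(55.56) = 222.3
Total out = 17.84 + 234.1 + 1926 + 166.7 + 222.3 = 2567 mol.

2570 mol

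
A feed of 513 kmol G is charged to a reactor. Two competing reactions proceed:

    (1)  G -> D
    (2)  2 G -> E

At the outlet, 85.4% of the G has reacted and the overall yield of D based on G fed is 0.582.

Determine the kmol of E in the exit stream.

Yield of D: 1ξ₁ / 513 = 0.582 → ξ₁ = 298.6 kmol.
Conversion of G: 1ξ₁ + 2ξ₂ = 0.854 × 513 = 438.1 → ξ₂ = 69.77 kmol.
Outlet amounts (n = n₀ + Σ ν·ξ):
  G: 513 − 1(298.6) − 2(69.77) = 74.9
  D: 0 + 1(298.6) = 298.6
  E: 0 + 1(69.77) = 69.77

69.8 kmol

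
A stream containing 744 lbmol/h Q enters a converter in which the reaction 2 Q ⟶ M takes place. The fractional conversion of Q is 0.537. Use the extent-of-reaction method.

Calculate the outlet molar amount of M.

200 lbmol/h

Q reacted = 0.537 × 744 = 399.5 lbmol/h; ν_Q = −2, so ξ = 399.5/2 = 199.8 lbmol/h.
Outlet amounts (n = n₀ + ν ξ):
  Q: 744 − 2(199.8) = 344.5
  M: 0 + 1(199.8) = 199.8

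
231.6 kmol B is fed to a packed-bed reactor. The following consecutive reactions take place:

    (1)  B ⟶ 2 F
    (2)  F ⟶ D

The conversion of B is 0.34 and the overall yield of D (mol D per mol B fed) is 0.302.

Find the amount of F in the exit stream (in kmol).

87.5 kmol

Conversion of B: B consumed = 1ξ₁ = 0.34 × 231.6 → ξ₁ = 78.74 kmol.
Yield of D: 1ξ₂ / 231.6 = 0.302 → ξ₂ = 69.94 kmol.
Outlet amounts (n = n₀ + Σ ν·ξ):
  B: 231.6 − 1(78.74) = 152.9
  F: 0 + 2(78.74) − 1(69.94) = 87.54
  D: 0 + 1(69.94) = 69.94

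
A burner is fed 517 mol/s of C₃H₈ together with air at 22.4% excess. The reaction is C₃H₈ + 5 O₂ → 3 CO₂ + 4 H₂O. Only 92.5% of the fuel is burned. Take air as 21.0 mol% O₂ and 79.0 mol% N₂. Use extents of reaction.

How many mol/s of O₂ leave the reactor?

Stoichiometric O₂ = 5 × 517 = 2585 mol/s; O₂ fed = 2585 × 1.224 = 3164 mol/s.
N₂ fed = 3164 × 79/21 = 11900 mol/s.
Fuel reacted = 0.925 × 517 → ξ = 478.2 mol/s.
Outlet (n = n₀ + ν ξ):
  C₃H₈: 517 − 1(478.2) = 38.77
  O₂: 3164 − 5(478.2) = 772.9
  N₂: 11900 (inert)
  CO₂: 0 + 3(478.2) = 1435
  H₂O: 0 + 4(478.2) = 1913

773 mol/s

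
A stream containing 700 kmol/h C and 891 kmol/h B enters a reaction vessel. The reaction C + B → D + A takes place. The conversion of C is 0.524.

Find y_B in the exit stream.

0.329

C reacted = 0.524 × 700 = 366.8 kmol/h; ν_C = −1, so ξ = 366.8/1 = 366.8 kmol/h.
Outlet amounts (n = n₀ + ν ξ):
  C: 700 − 1(366.8) = 333.2
  B: 891 − 1(366.8) = 524.2
  D: 0 + 1(366.8) = 366.8
  A: 0 + 1(366.8) = 366.8
Total out = 1591 kmol/h; y_B = 524.2 / 1591 = 0.3295.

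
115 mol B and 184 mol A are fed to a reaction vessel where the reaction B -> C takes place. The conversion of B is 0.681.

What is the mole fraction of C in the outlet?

B reacted = 0.681 × 115 = 78.32 mol; ν_B = −1, so ξ = 78.32/1 = 78.32 mol.
Outlet amounts (n = n₀ + ν ξ):
  B: 115 − 1(78.32) = 36.68
  C: 0 + 1(78.32) = 78.32
  A: 184 (inert)
Total out = 299 mol; y_C = 78.32 / 299 = 0.2619.

0.262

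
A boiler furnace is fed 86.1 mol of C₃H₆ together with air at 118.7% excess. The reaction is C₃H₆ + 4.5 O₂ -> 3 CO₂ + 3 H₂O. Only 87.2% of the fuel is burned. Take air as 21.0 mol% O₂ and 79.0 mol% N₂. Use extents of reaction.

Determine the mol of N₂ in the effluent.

3190 mol

Stoichiometric O₂ = 4.5 × 86.1 = 387.4 mol; O₂ fed = 387.4 × 2.187 = 847.4 mol.
N₂ fed = 847.4 × 79/21 = 3188 mol.
Fuel reacted = 0.872 × 86.1 → ξ = 75.08 mol.
Outlet (n = n₀ + ν ξ):
  C₃H₆: 86.1 − 1(75.08) = 11.02
  O₂: 847.4 − 4.5(75.08) = 509.5
  N₂: 3188 (inert)
  CO₂: 0 + 3(75.08) = 225.2
  H₂O: 0 + 3(75.08) = 225.2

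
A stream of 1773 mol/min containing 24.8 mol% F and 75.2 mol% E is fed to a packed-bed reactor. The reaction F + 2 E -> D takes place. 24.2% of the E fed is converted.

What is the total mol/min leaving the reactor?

E reacted = 0.242 × 1333 = 322.7 mol/min; ν_E = −2, so ξ = 322.7/2 = 161.3 mol/min.
Outlet amounts (n = n₀ + ν ξ):
  F: 439.7 − 1(161.3) = 278.4
  E: 1333 − 2(161.3) = 1011
  D: 0 + 1(161.3) = 161.3
Total out = 278.4 + 1011 + 161.3 = 1450 mol/min.

1450 mol/min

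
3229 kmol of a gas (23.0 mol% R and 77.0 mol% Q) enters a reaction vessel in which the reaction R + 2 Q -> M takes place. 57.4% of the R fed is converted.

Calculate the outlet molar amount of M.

R reacted = 0.574 × 742.7 = 426.3 kmol; ν_R = −1, so ξ = 426.3/1 = 426.3 kmol.
Outlet amounts (n = n₀ + ν ξ):
  R: 742.7 − 1(426.3) = 316.4
  Q: 2486 − 2(426.3) = 1634
  M: 0 + 1(426.3) = 426.3

426 kmol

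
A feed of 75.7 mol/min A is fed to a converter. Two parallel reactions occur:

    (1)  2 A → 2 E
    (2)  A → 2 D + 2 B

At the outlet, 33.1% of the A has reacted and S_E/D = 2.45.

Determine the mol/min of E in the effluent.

Conversion of A: A consumed = 0.331 × 75.7 = 25.06 mol/min = 2ξ₁ + 1ξ₂.
Selectivity: 2ξ₁ / (2ξ₂) = 2.45 → ξ₁ = 2.45 ξ₂.
Substitute: (2·2.45 + 1) ξ₂ = 25.06 → ξ₂ = 4.247 mol/min, ξ₁ = 10.4 mol/min.
Outlet amounts (n = n₀ + Σ ν·ξ):
  A: 75.7 − 2(10.4) − 1(4.247) = 50.64
  E: 0 + 2(10.4) = 20.81
  D: 0 + 2(4.247) = 8.494
  B: 0 + 2(4.247) = 8.494

20.8 mol/min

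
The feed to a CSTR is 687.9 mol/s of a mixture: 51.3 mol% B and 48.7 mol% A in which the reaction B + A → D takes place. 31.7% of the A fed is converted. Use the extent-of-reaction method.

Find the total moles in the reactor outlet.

A reacted = 0.317 × 335 = 106.2 mol/s; ν_A = −1, so ξ = 106.2/1 = 106.2 mol/s.
Outlet amounts (n = n₀ + ν ξ):
  B: 352.9 − 1(106.2) = 246.7
  A: 335 − 1(106.2) = 228.8
  D: 0 + 1(106.2) = 106.2
Total out = 246.7 + 228.8 + 106.2 = 581.7 mol/s.

582 mol/s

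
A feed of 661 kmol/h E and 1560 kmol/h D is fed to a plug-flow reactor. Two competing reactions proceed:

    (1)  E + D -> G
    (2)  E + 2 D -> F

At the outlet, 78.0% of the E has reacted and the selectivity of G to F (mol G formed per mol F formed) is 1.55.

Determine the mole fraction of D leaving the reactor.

Conversion of E: E consumed = 0.78 × 661 = 515.6 kmol/h = 1ξ₁ + 1ξ₂.
Selectivity: 1ξ₁ / (1ξ₂) = 1.55 → ξ₁ = 1.55 ξ₂.
Substitute: (1·1.55 + 1) ξ₂ = 515.6 → ξ₂ = 202.2 kmol/h, ξ₁ = 313.4 kmol/h.
Outlet amounts (n = n₀ + Σ ν·ξ):
  E: 661 − 1(313.4) − 1(202.2) = 145.4
  D: 1560 − 1(313.4) − 2(202.2) = 842.2
  G: 0 + 1(313.4) = 313.4
  F: 0 + 1(202.2) = 202.2
Total out = 1503 kmol/h; y_D = 842.2 / 1503 = 0.5603.

0.56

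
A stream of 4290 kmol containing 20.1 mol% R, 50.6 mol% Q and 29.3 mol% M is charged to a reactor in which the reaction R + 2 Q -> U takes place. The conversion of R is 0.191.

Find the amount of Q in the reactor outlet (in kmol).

1840 kmol

R reacted = 0.191 × 862.3 = 164.7 kmol; ν_R = −1, so ξ = 164.7/1 = 164.7 kmol.
Outlet amounts (n = n₀ + ν ξ):
  R: 862.3 − 1(164.7) = 697.6
  Q: 2171 − 2(164.7) = 1841
  U: 0 + 1(164.7) = 164.7
  M: 1257 (inert)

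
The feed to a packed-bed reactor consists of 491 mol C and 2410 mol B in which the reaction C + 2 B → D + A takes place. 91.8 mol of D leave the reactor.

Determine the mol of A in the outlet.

91.8 mol

For D: n = n₀ + 1ξ → 91.8 = 0 + 1ξ, giving ξ = 91.8 mol.
Outlet amounts (n = n₀ + ν ξ):
  C: 491 − 1(91.8) = 399.2
  B: 2410 − 2(91.8) = 2226
  D: 0 + 1(91.8) = 91.8
  A: 0 + 1(91.8) = 91.8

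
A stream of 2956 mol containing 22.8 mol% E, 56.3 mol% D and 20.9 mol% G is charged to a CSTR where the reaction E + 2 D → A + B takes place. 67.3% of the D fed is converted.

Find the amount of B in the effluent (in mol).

560 mol

D reacted = 0.673 × 1664 = 1120 mol; ν_D = −2, so ξ = 1120/2 = 560 mol.
Outlet amounts (n = n₀ + ν ξ):
  E: 674 − 1(560) = 114
  D: 1664 − 2(560) = 544.2
  A: 0 + 1(560) = 560
  B: 0 + 1(560) = 560
  G: 617.8 (inert)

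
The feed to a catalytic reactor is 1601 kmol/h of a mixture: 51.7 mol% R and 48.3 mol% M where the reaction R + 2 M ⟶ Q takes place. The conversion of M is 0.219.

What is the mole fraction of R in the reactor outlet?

0.519

M reacted = 0.219 × 773.3 = 169.3 kmol/h; ν_M = −2, so ξ = 169.3/2 = 84.67 kmol/h.
Outlet amounts (n = n₀ + ν ξ):
  R: 827.7 − 1(84.67) = 743
  M: 773.3 − 2(84.67) = 603.9
  Q: 0 + 1(84.67) = 84.67
Total out = 1432 kmol/h; y_R = 743 / 1432 = 0.519.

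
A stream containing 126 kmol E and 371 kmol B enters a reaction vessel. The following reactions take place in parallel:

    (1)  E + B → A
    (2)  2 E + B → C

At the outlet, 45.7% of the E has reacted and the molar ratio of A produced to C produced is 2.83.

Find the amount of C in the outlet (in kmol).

Conversion of E: E consumed = 0.457 × 126 = 57.58 kmol = 1ξ₁ + 2ξ₂.
Selectivity: 1ξ₁ / (1ξ₂) = 2.83 → ξ₁ = 2.83 ξ₂.
Substitute: (1·2.83 + 2) ξ₂ = 57.58 → ξ₂ = 11.92 kmol, ξ₁ = 33.74 kmol.
Outlet amounts (n = n₀ + Σ ν·ξ):
  E: 126 − 1(33.74) − 2(11.92) = 68.42
  B: 371 − 1(33.74) − 1(11.92) = 325.3
  A: 0 + 1(33.74) = 33.74
  C: 0 + 1(11.92) = 11.92

11.9 kmol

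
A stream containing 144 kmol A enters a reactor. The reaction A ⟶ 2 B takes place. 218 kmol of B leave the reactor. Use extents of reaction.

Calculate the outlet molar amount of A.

35 kmol

For B: n = n₀ + 2ξ → 218 = 0 + 2ξ, giving ξ = 109 kmol.
Outlet amounts (n = n₀ + ν ξ):
  A: 144 − 1(109) = 35
  B: 0 + 2(109) = 218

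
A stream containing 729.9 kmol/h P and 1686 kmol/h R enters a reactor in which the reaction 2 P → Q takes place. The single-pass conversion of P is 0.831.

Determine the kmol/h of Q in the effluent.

P reacted = 0.831 × 729.9 = 606.5 kmol/h; ν_P = −2, so ξ = 606.5/2 = 303.3 kmol/h.
Outlet amounts (n = n₀ + ν ξ):
  P: 729.9 − 2(303.3) = 123.4
  Q: 0 + 1(303.3) = 303.3
  R: 1686 (inert)

303 kmol/h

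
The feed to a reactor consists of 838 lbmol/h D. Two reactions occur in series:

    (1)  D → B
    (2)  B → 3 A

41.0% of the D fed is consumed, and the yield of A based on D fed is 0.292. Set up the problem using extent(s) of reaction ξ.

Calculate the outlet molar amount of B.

262 lbmol/h

Conversion of D: D consumed = 1ξ₁ = 0.41 × 838 → ξ₁ = 343.6 lbmol/h.
Yield of A: 3ξ₂ / 838 = 0.292 → ξ₂ = 81.57 lbmol/h.
Outlet amounts (n = n₀ + Σ ν·ξ):
  D: 838 − 1(343.6) = 494.4
  B: 0 + 1(343.6) − 1(81.57) = 262
  A: 0 + 3(81.57) = 244.7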